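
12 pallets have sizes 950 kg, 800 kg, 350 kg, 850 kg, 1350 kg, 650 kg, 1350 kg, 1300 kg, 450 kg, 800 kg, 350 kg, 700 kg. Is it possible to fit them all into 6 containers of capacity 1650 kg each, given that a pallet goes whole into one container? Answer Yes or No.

Total = 9900 kg; ⌈9900/1650⌉ = 6.
The bound of 6 does not rule out 6, but exhaustive search shows no assignment into 6 containers of capacity 1650 kg exists — the minimum is 7.

No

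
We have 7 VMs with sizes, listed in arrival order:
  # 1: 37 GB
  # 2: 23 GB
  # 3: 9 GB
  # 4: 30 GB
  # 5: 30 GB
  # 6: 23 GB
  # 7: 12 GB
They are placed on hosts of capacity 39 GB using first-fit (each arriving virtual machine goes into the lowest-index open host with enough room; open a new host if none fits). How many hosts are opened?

  37 → host 1 (new)  [load 37/39]
  23 → host 2 (new)  [load 23/39]
  9 → host 2  [load 32/39]
  30 → host 3 (new)  [load 30/39]
  30 → host 4 (new)  [load 30/39]
  23 → host 5 (new)  [load 23/39]
  12 → host 5  [load 35/39]
5 hosts opened.

5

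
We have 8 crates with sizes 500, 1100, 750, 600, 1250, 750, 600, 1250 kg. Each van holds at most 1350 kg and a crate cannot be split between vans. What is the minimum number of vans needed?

Total = 1250 + 1250 + 1100 + 750 + 750 + 600 + 600 + 500 = 6800 kg.
Lower bound: ⌈6800/1350⌉ = 6 vans.
A packing using 6 vans:
  van 1: 1250 = 1250
  van 2: 1250 = 1250
  van 3: 1100 = 1100
  van 4: 750 + 600 = 1350
  van 5: 750 + 600 = 1350
  van 6: 500 = 500
This matches the lower bound, so 6 is optimal.

6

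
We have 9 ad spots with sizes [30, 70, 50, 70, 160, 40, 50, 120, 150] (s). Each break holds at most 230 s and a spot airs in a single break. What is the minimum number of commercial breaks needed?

Total = 160 + 150 + 120 + 70 + 70 + 50 + 50 + 40 + 30 = 740 s.
Lower bound: ⌈740/230⌉ = 4 commercial breaks.
A packing using 4 commercial breaks:
  break 1: 160 + 70 = 230
  break 2: 150 + 70 = 220
  break 3: 120 + 50 + 50 = 220
  break 4: 40 + 30 = 70
This matches the lower bound, so 4 is optimal.

4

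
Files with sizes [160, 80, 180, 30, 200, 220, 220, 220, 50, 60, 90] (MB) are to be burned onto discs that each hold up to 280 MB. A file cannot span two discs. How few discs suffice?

Total = 220 + 220 + 220 + 200 + 180 + 160 + 90 + 80 + 60 + 50 + 30 = 1510 MB.
Lower bound: ⌈1510/280⌉ = 6 discs.
A packing using 6 discs:
  disc 1: 220 + 60 = 280
  disc 2: 220 + 50 = 270
  disc 3: 220 + 30 = 250
  disc 4: 200 + 80 = 280
  disc 5: 180 + 90 = 270
  disc 6: 160 = 160
This matches the lower bound, so 6 is optimal.

6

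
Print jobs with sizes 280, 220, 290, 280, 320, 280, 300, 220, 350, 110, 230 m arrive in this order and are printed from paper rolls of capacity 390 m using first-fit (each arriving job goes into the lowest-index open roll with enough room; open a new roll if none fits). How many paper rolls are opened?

10

  280 → roll 1 (new)  [load 280/390]
  220 → roll 2 (new)  [load 220/390]
  290 → roll 3 (new)  [load 290/390]
  280 → roll 4 (new)  [load 280/390]
  320 → roll 5 (new)  [load 320/390]
  280 → roll 6 (new)  [load 280/390]
  300 → roll 7 (new)  [load 300/390]
  220 → roll 8 (new)  [load 220/390]
  350 → roll 9 (new)  [load 350/390]
  110 → roll 1  [load 390/390]
  230 → roll 10 (new)  [load 230/390]
10 paper rolls opened.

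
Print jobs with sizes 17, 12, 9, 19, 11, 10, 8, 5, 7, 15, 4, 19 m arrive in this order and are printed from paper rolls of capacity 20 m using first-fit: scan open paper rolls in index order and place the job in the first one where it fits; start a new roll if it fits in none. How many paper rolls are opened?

  17 → roll 1 (new)  [load 17/20]
  12 → roll 2 (new)  [load 12/20]
  9 → roll 3 (new)  [load 9/20]
  19 → roll 4 (new)  [load 19/20]
  11 → roll 3  [load 20/20]
  10 → roll 5 (new)  [load 10/20]
  8 → roll 2  [load 20/20]
  5 → roll 5  [load 15/20]
  7 → roll 6 (new)  [load 7/20]
  15 → roll 7 (new)  [load 15/20]
  4 → roll 5  [load 19/20]
  19 → roll 8 (new)  [load 19/20]
8 paper rolls opened.

8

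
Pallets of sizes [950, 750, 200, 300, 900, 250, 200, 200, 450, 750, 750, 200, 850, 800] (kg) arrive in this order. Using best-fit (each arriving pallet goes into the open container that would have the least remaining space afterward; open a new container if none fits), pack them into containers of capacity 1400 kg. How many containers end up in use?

7

  950 → container 1 (new)  [load 950/1400]
  750 → container 2 (new)  [load 750/1400]
  200 → container 1  [load 1150/1400]
  300 → container 2  [load 1050/1400]
  900 → container 3 (new)  [load 900/1400]
  250 → container 1  [load 1400/1400]
  200 → container 2  [load 1250/1400]
  200 → container 3  [load 1100/1400]
  450 → container 4 (new)  [load 450/1400]
  750 → container 4  [load 1200/1400]
  750 → container 5 (new)  [load 750/1400]
  200 → container 4  [load 1400/1400]
  850 → container 6 (new)  [load 850/1400]
  800 → container 7 (new)  [load 800/1400]
7 containers opened.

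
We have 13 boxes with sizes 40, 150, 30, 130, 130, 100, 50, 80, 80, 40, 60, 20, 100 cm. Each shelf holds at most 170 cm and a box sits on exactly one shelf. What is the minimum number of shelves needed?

Total = 150 + 130 + 130 + 100 + 100 + 80 + 80 + 60 + 50 + 40 + 40 + 30 + 20 = 1010 cm.
Lower bound: ⌈1010/170⌉ = 6 shelves.
A packing using 7 shelves:
  shelf 1: 150 + 20 = 170
  shelf 2: 130 + 40 = 170
  shelf 3: 130 + 40 = 170
  shelf 4: 100 + 60 = 160
  shelf 5: 100 + 50 = 150
  shelf 6: 80 + 80 = 160
  shelf 7: 30 = 30
No arrangement into 6 shelves stays within capacity, so 7 is optimal.

7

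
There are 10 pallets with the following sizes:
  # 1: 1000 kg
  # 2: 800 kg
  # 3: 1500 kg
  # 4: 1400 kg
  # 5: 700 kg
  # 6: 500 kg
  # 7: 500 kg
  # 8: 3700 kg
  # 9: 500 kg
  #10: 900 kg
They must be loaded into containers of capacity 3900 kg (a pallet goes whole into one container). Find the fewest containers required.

Total = 3700 + 1500 + 1400 + 1000 + 900 + 800 + 700 + 500 + 500 + 500 = 11500 kg.
Lower bound: ⌈11500/3900⌉ = 3 containers.
A packing using 3 containers:
  container 1: 3700 = 3700
  container 2: 1500 + 1400 + 1000 = 3900
  container 3: 900 + 800 + 700 + 500 + 500 + 500 = 3900
This matches the lower bound, so 3 is optimal.

3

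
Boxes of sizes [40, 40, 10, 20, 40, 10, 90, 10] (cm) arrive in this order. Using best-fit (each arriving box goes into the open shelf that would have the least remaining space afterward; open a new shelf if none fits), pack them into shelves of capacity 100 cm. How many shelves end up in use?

3

  40 → shelf 1 (new)  [load 40/100]
  40 → shelf 1  [load 80/100]
  10 → shelf 1  [load 90/100]
  20 → shelf 2 (new)  [load 20/100]
  40 → shelf 2  [load 60/100]
  10 → shelf 1  [load 100/100]
  90 → shelf 3 (new)  [load 90/100]
  10 → shelf 3  [load 100/100]
3 shelves opened.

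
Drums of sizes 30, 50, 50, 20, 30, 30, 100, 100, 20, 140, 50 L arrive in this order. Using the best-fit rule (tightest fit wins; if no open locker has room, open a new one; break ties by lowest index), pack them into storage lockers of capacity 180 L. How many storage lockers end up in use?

  30 → locker 1 (new)  [load 30/180]
  50 → locker 1  [load 80/180]
  50 → locker 1  [load 130/180]
  20 → locker 1  [load 150/180]
  30 → locker 1  [load 180/180]
  30 → locker 2 (new)  [load 30/180]
  100 → locker 2  [load 130/180]
  100 → locker 3 (new)  [load 100/180]
  20 → locker 2  [load 150/180]
  140 → locker 4 (new)  [load 140/180]
  50 → locker 3  [load 150/180]
4 storage lockers opened.

4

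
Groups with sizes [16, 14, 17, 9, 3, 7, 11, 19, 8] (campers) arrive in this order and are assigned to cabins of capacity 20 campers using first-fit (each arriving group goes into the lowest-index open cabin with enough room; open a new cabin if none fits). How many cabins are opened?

  16 → cabin 1 (new)  [load 16/20]
  14 → cabin 2 (new)  [load 14/20]
  17 → cabin 3 (new)  [load 17/20]
  9 → cabin 4 (new)  [load 9/20]
  3 → cabin 1  [load 19/20]
  7 → cabin 4  [load 16/20]
  11 → cabin 5 (new)  [load 11/20]
  19 → cabin 6 (new)  [load 19/20]
  8 → cabin 5  [load 19/20]
6 cabins opened.

6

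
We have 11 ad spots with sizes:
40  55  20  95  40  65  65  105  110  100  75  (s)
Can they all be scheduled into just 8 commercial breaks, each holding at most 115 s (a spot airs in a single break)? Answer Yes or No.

A valid assignment using 8 commercial breaks:
  break 1: 110 = 110
  break 2: 105 = 105
  break 3: 100 = 100
  break 4: 95 + 20 = 115
  break 5: 75 + 40 = 115
  break 6: 65 + 40 = 105
  break 7: 65 = 65
  break 8: 55 = 55
Every load is within 115 s, so 8 commercial breaks suffice.

Yes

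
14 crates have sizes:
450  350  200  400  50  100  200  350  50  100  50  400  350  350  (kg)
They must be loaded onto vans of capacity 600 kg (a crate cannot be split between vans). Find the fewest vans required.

Total = 450 + 400 + 400 + 350 + 350 + 350 + 350 + 200 + 200 + 100 + 100 + 50 + 50 + 50 = 3400 kg.
Lower bound: ⌈3400/600⌉ = 6 vans.
Also, 7 crates each exceed 300 kg, and no two of those can share a van, so at least 7 vans are needed.
A packing using 7 vans:
  van 1: 450 + 100 + 50 = 600
  van 2: 400 + 200 = 600
  van 3: 400 + 200 = 600
  van 4: 350 + 100 + 50 + 50 = 550
  van 5: 350 = 350
  van 6: 350 = 350
  van 7: 350 = 350
This matches the lower bound, so 7 is optimal.

7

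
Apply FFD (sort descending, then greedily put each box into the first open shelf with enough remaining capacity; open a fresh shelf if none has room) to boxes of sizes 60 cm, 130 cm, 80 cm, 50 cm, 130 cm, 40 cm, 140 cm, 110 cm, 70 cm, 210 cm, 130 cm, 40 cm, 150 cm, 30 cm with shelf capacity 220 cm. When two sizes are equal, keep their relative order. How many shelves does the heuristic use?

7

Sorted descending: 210, 150, 140, 130, 130, 130, 110, 80, 70, 60, 50, 40, 40, 30.
  210 → shelf 1 (new)  [load 210/220]
  150 → shelf 2 (new)  [load 150/220]
  140 → shelf 3 (new)  [load 140/220]
  130 → shelf 4 (new)  [load 130/220]
  130 → shelf 5 (new)  [load 130/220]
  130 → shelf 6 (new)  [load 130/220]
  110 → shelf 7 (new)  [load 110/220]
  80 → shelf 3  [load 220/220]
  70 → shelf 2  [load 220/220]
  60 → shelf 4  [load 190/220]
  50 → shelf 5  [load 180/220]
  40 → shelf 5  [load 220/220]
  40 → shelf 6  [load 170/220]
  30 → shelf 4  [load 220/220]
7 shelves opened.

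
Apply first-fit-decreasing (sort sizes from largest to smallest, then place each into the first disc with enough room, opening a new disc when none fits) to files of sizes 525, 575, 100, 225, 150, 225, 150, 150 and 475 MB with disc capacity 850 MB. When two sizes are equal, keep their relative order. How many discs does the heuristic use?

4

Sorted descending: 575, 525, 475, 225, 225, 150, 150, 150, 100.
  575 → disc 1 (new)  [load 575/850]
  525 → disc 2 (new)  [load 525/850]
  475 → disc 3 (new)  [load 475/850]
  225 → disc 1  [load 800/850]
  225 → disc 2  [load 750/850]
  150 → disc 3  [load 625/850]
  150 → disc 3  [load 775/850]
  150 → disc 4 (new)  [load 150/850]
  100 → disc 2  [load 850/850]
4 discs opened.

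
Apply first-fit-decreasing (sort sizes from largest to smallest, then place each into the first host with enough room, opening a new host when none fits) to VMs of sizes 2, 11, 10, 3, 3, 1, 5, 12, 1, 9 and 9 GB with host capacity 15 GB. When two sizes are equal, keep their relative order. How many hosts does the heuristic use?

5

Sorted descending: 12, 11, 10, 9, 9, 5, 3, 3, 2, 1, 1.
  12 → host 1 (new)  [load 12/15]
  11 → host 2 (new)  [load 11/15]
  10 → host 3 (new)  [load 10/15]
  9 → host 4 (new)  [load 9/15]
  9 → host 5 (new)  [load 9/15]
  5 → host 3  [load 15/15]
  3 → host 1  [load 15/15]
  3 → host 2  [load 14/15]
  2 → host 4  [load 11/15]
  1 → host 2  [load 15/15]
  1 → host 4  [load 12/15]
5 hosts opened.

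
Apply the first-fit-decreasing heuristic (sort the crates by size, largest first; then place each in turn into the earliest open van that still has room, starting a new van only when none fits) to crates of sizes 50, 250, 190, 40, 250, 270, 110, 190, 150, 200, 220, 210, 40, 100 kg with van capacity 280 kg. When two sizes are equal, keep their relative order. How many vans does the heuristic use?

Sorted descending: 270, 250, 250, 220, 210, 200, 190, 190, 150, 110, 100, 50, 40, 40.
  270 → van 1 (new)  [load 270/280]
  250 → van 2 (new)  [load 250/280]
  250 → van 3 (new)  [load 250/280]
  220 → van 4 (new)  [load 220/280]
  210 → van 5 (new)  [load 210/280]
  200 → van 6 (new)  [load 200/280]
  190 → van 7 (new)  [load 190/280]
  190 → van 8 (new)  [load 190/280]
  150 → van 9 (new)  [load 150/280]
  110 → van 9  [load 260/280]
  100 → van 10 (new)  [load 100/280]
  50 → van 4  [load 270/280]
  40 → van 5  [load 250/280]
  40 → van 6  [load 240/280]
10 vans opened.

10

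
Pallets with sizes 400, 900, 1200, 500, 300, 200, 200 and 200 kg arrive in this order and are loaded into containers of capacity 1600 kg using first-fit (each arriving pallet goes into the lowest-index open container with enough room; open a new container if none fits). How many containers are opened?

  400 → container 1 (new)  [load 400/1600]
  900 → container 1  [load 1300/1600]
  1200 → container 2 (new)  [load 1200/1600]
  500 → container 3 (new)  [load 500/1600]
  300 → container 1  [load 1600/1600]
  200 → container 2  [load 1400/1600]
  200 → container 2  [load 1600/1600]
  200 → container 3  [load 700/1600]
3 containers opened.

3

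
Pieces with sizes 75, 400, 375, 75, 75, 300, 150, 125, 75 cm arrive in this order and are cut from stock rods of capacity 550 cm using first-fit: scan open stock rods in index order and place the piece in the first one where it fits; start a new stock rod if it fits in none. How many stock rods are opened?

  75 → stock rod 1 (new)  [load 75/550]
  400 → stock rod 1  [load 475/550]
  375 → stock rod 2 (new)  [load 375/550]
  75 → stock rod 1  [load 550/550]
  75 → stock rod 2  [load 450/550]
  300 → stock rod 3 (new)  [load 300/550]
  150 → stock rod 3  [load 450/550]
  125 → stock rod 4 (new)  [load 125/550]
  75 → stock rod 2  [load 525/550]
4 stock rods opened.

4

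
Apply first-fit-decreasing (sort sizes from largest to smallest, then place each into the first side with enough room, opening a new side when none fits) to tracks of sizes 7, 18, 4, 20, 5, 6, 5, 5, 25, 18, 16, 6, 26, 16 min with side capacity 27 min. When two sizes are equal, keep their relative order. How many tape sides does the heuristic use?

Sorted descending: 26, 25, 20, 18, 18, 16, 16, 7, 6, 6, 5, 5, 5, 4.
  26 → side 1 (new)  [load 26/27]
  25 → side 2 (new)  [load 25/27]
  20 → side 3 (new)  [load 20/27]
  18 → side 4 (new)  [load 18/27]
  18 → side 5 (new)  [load 18/27]
  16 → side 6 (new)  [load 16/27]
  16 → side 7 (new)  [load 16/27]
  7 → side 3  [load 27/27]
  6 → side 4  [load 24/27]
  6 → side 5  [load 24/27]
  5 → side 6  [load 21/27]
  5 → side 6  [load 26/27]
  5 → side 7  [load 21/27]
  4 → side 7  [load 25/27]
7 tape sides opened.

7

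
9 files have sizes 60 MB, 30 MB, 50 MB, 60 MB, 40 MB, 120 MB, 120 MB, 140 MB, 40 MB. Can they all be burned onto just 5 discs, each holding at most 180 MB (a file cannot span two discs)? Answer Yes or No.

Yes

A valid assignment using 4 discs:
  disc 1: 140 + 40 = 180
  disc 2: 120 + 60 = 180
  disc 3: 120 + 60 = 180
  disc 4: 50 + 40 + 30 = 120
That uses only 4 ≤ 5, so 5 discs are enough.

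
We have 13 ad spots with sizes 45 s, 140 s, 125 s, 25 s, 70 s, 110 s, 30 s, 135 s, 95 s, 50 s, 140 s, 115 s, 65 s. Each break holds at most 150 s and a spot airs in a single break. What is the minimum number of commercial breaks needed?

Total = 140 + 140 + 135 + 125 + 115 + 110 + 95 + 70 + 65 + 50 + 45 + 30 + 25 = 1145 s.
Lower bound: ⌈1145/150⌉ = 8 commercial breaks.
A packing using 9 commercial breaks:
  break 1: 140 = 140
  break 2: 140 = 140
  break 3: 135 = 135
  break 4: 125 + 25 = 150
  break 5: 115 + 30 = 145
  break 6: 110 = 110
  break 7: 95 + 50 = 145
  break 8: 70 + 65 = 135
  break 9: 45 = 45
No arrangement into 8 commercial breaks stays within capacity, so 9 is optimal.

9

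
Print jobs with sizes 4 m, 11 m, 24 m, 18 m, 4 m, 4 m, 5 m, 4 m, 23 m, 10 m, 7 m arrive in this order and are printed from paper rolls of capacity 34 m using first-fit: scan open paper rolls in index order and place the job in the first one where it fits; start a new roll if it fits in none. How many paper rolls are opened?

4

  4 → roll 1 (new)  [load 4/34]
  11 → roll 1  [load 15/34]
  24 → roll 2 (new)  [load 24/34]
  18 → roll 1  [load 33/34]
  4 → roll 2  [load 28/34]
  4 → roll 2  [load 32/34]
  5 → roll 3 (new)  [load 5/34]
  4 → roll 3  [load 9/34]
  23 → roll 3  [load 32/34]
  10 → roll 4 (new)  [load 10/34]
  7 → roll 4  [load 17/34]
4 paper rolls opened.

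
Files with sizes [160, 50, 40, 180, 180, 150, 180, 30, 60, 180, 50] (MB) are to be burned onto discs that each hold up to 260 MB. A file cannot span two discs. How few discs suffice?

Total = 180 + 180 + 180 + 180 + 160 + 150 + 60 + 50 + 50 + 40 + 30 = 1260 MB.
Lower bound: ⌈1260/260⌉ = 5 discs.
Also, 6 files each exceed 130 MB, and no two of those can share a disc, so at least 6 discs are needed.
A packing using 6 discs:
  disc 1: 180 + 60 = 240
  disc 2: 180 + 50 + 30 = 260
  disc 3: 180 + 50 = 230
  disc 4: 180 + 40 = 220
  disc 5: 160 = 160
  disc 6: 150 = 150
This matches the lower bound, so 6 is optimal.

6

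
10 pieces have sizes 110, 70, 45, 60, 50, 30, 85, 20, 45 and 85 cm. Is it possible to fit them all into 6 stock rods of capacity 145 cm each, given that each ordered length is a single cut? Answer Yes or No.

Yes

A valid assignment using 5 stock rods:
  stock rod 1: 110 + 30 = 140
  stock rod 2: 85 + 60 = 145
  stock rod 3: 85 + 50 = 135
  stock rod 4: 70 + 45 + 20 = 135
  stock rod 5: 45 = 45
That uses only 5 ≤ 6, so 6 stock rods are enough.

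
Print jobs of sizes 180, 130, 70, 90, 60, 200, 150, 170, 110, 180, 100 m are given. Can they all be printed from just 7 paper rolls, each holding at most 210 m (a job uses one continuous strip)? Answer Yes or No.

Total = 1440 m; ⌈1440/210⌉ = 7.
The bound of 7 does not rule out 7, but exhaustive search shows no assignment into 7 paper rolls of capacity 210 m exists — the minimum is 8.

No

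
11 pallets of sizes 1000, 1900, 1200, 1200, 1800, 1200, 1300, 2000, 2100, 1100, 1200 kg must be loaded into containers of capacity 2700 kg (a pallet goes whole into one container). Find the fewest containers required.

Total = 2100 + 2000 + 1900 + 1800 + 1300 + 1200 + 1200 + 1200 + 1200 + 1100 + 1000 = 16000 kg.
Lower bound: ⌈16000/2700⌉ = 6 containers.
A packing using 8 containers:
  container 1: 2100 = 2100
  container 2: 2000 = 2000
  container 3: 1900 = 1900
  container 4: 1800 = 1800
  container 5: 1300 + 1200 = 2500
  container 6: 1200 + 1200 = 2400
  container 7: 1200 + 1100 = 2300
  container 8: 1000 = 1000
No arrangement into 7 containers stays within capacity, so 8 is optimal.

8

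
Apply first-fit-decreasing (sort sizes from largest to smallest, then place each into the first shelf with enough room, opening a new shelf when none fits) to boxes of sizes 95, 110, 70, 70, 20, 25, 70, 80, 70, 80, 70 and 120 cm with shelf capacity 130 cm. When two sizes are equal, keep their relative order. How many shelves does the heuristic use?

10

Sorted descending: 120, 110, 95, 80, 80, 70, 70, 70, 70, 70, 25, 20.
  120 → shelf 1 (new)  [load 120/130]
  110 → shelf 2 (new)  [load 110/130]
  95 → shelf 3 (new)  [load 95/130]
  80 → shelf 4 (new)  [load 80/130]
  80 → shelf 5 (new)  [load 80/130]
  70 → shelf 6 (new)  [load 70/130]
  70 → shelf 7 (new)  [load 70/130]
  70 → shelf 8 (new)  [load 70/130]
  70 → shelf 9 (new)  [load 70/130]
  70 → shelf 10 (new)  [load 70/130]
  25 → shelf 3  [load 120/130]
  20 → shelf 2  [load 130/130]
10 shelves opened.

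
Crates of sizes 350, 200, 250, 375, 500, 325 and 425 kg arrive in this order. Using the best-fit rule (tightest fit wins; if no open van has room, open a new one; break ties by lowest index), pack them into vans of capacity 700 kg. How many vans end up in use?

5

  350 → van 1 (new)  [load 350/700]
  200 → van 1  [load 550/700]
  250 → van 2 (new)  [load 250/700]
  375 → van 2  [load 625/700]
  500 → van 3 (new)  [load 500/700]
  325 → van 4 (new)  [load 325/700]
  425 → van 5 (new)  [load 425/700]
5 vans opened.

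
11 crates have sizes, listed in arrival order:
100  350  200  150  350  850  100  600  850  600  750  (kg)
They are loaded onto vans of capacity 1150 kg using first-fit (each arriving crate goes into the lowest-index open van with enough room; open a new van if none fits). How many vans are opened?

  100 → van 1 (new)  [load 100/1150]
  350 → van 1  [load 450/1150]
  200 → van 1  [load 650/1150]
  150 → van 1  [load 800/1150]
  350 → van 1  [load 1150/1150]
  850 → van 2 (new)  [load 850/1150]
  100 → van 2  [load 950/1150]
  600 → van 3 (new)  [load 600/1150]
  850 → van 4 (new)  [load 850/1150]
  600 → van 5 (new)  [load 600/1150]
  750 → van 6 (new)  [load 750/1150]
6 vans opened.

6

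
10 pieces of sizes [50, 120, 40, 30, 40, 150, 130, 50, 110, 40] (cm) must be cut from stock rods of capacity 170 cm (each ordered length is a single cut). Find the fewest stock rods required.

5

Total = 150 + 130 + 120 + 110 + 50 + 50 + 40 + 40 + 40 + 30 = 760 cm.
Lower bound: ⌈760/170⌉ = 5 stock rods.
A packing using 5 stock rods:
  stock rod 1: 150 = 150
  stock rod 2: 130 + 40 = 170
  stock rod 3: 120 + 50 = 170
  stock rod 4: 110 + 50 = 160
  stock rod 5: 40 + 40 + 30 = 110
This matches the lower bound, so 5 is optimal.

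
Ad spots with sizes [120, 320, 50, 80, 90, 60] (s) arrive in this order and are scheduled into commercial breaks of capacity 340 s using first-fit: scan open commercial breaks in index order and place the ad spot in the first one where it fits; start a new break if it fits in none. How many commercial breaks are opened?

3

  120 → break 1 (new)  [load 120/340]
  320 → break 2 (new)  [load 320/340]
  50 → break 1  [load 170/340]
  80 → break 1  [load 250/340]
  90 → break 1  [load 340/340]
  60 → break 3 (new)  [load 60/340]
3 commercial breaks opened.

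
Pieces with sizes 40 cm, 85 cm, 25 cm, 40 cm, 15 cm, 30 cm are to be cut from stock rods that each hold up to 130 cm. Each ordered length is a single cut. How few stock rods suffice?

2

Total = 85 + 40 + 40 + 30 + 25 + 15 = 235 cm.
Lower bound: ⌈235/130⌉ = 2 stock rods.
A packing using 2 stock rods:
  stock rod 1: 85 + 40 = 125
  stock rod 2: 40 + 30 + 25 + 15 = 110
This matches the lower bound, so 2 is optimal.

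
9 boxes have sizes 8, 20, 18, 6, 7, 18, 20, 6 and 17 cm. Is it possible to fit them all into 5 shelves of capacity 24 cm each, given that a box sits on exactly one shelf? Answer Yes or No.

No

Total = 120 cm; ⌈120/24⌉ = 5.
The bound of 5 does not rule out 5, but exhaustive search shows no assignment into 5 shelves of capacity 24 cm exists — the minimum is 6.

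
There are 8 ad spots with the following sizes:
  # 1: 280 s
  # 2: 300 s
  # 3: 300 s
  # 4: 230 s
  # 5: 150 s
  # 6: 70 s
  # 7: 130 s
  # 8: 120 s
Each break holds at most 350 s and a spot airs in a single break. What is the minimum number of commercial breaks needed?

5

Total = 300 + 300 + 280 + 230 + 150 + 130 + 120 + 70 = 1580 s.
Lower bound: ⌈1580/350⌉ = 5 commercial breaks.
A packing using 5 commercial breaks:
  break 1: 300 = 300
  break 2: 300 = 300
  break 3: 280 + 70 = 350
  break 4: 230 + 120 = 350
  break 5: 150 + 130 = 280
This matches the lower bound, so 5 is optimal.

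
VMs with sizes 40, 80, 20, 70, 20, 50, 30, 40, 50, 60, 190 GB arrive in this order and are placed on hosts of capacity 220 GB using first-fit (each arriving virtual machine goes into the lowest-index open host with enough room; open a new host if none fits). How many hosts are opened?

4

  40 → host 1 (new)  [load 40/220]
  80 → host 1  [load 120/220]
  20 → host 1  [load 140/220]
  70 → host 1  [load 210/220]
  20 → host 2 (new)  [load 20/220]
  50 → host 2  [load 70/220]
  30 → host 2  [load 100/220]
  40 → host 2  [load 140/220]
  50 → host 2  [load 190/220]
  60 → host 3 (new)  [load 60/220]
  190 → host 4 (new)  [load 190/220]
4 hosts opened.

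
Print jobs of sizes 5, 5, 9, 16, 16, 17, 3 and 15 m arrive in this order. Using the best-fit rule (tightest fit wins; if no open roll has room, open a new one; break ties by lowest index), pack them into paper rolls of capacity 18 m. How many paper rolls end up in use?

6

  5 → roll 1 (new)  [load 5/18]
  5 → roll 1  [load 10/18]
  9 → roll 2 (new)  [load 9/18]
  16 → roll 3 (new)  [load 16/18]
  16 → roll 4 (new)  [load 16/18]
  17 → roll 5 (new)  [load 17/18]
  3 → roll 1  [load 13/18]
  15 → roll 6 (new)  [load 15/18]
6 paper rolls opened.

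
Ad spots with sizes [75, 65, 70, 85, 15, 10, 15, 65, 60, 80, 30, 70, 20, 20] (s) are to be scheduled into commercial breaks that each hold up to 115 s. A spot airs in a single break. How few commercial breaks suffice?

Total = 85 + 80 + 75 + 70 + 70 + 65 + 65 + 60 + 30 + 20 + 20 + 15 + 15 + 10 = 680 s.
Lower bound: ⌈680/115⌉ = 6 commercial breaks.
Also, 8 ad spots each exceed 115/2 s, and no two of those can share a break, so at least 8 commercial breaks are needed.
A packing using 8 commercial breaks:
  break 1: 85 + 30 = 115
  break 2: 80 + 20 + 15 = 115
  break 3: 75 + 20 + 15 = 110
  break 4: 70 + 10 = 80
  break 5: 70 = 70
  break 6: 65 = 65
  break 7: 65 = 65
  break 8: 60 = 60
This matches the lower bound, so 8 is optimal.

8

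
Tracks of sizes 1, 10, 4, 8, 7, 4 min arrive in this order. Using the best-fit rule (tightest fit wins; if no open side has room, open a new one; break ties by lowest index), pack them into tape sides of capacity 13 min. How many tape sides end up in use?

  1 → side 1 (new)  [load 1/13]
  10 → side 1  [load 11/13]
  4 → side 2 (new)  [load 4/13]
  8 → side 2  [load 12/13]
  7 → side 3 (new)  [load 7/13]
  4 → side 3  [load 11/13]
3 tape sides opened.

3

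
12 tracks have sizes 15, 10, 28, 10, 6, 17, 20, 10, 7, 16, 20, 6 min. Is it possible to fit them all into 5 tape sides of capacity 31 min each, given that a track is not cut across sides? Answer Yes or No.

No

Total = 165 min; ⌈165/31⌉ = 6.
At least 6 tape sides are required, but only 5 are allowed.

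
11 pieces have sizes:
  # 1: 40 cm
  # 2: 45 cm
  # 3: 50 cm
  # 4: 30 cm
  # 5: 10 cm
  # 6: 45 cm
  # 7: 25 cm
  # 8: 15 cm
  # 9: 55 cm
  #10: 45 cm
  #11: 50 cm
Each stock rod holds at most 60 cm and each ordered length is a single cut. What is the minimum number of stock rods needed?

Total = 55 + 50 + 50 + 45 + 45 + 45 + 40 + 30 + 25 + 15 + 10 = 410 cm.
Lower bound: ⌈410/60⌉ = 7 stock rods.
A packing using 8 stock rods:
  stock rod 1: 55 = 55
  stock rod 2: 50 + 10 = 60
  stock rod 3: 50 = 50
  stock rod 4: 45 + 15 = 60
  stock rod 5: 45 = 45
  stock rod 6: 45 = 45
  stock rod 7: 40 = 40
  stock rod 8: 30 + 25 = 55
No arrangement into 7 stock rods stays within capacity, so 8 is optimal.

8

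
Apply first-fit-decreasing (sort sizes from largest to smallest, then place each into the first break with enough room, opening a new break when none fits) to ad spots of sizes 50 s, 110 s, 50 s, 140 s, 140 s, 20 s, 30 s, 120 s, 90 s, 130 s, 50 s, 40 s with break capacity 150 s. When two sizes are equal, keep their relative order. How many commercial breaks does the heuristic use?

7

Sorted descending: 140, 140, 130, 120, 110, 90, 50, 50, 50, 40, 30, 20.
  140 → break 1 (new)  [load 140/150]
  140 → break 2 (new)  [load 140/150]
  130 → break 3 (new)  [load 130/150]
  120 → break 4 (new)  [load 120/150]
  110 → break 5 (new)  [load 110/150]
  90 → break 6 (new)  [load 90/150]
  50 → break 6  [load 140/150]
  50 → break 7 (new)  [load 50/150]
  50 → break 7  [load 100/150]
  40 → break 5  [load 150/150]
  30 → break 4  [load 150/150]
  20 → break 3  [load 150/150]
7 commercial breaks opened.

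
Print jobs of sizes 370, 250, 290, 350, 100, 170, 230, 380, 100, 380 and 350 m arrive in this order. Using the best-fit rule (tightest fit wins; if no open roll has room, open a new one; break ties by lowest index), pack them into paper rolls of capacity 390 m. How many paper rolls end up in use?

  370 → roll 1 (new)  [load 370/390]
  250 → roll 2 (new)  [load 250/390]
  290 → roll 3 (new)  [load 290/390]
  350 → roll 4 (new)  [load 350/390]
  100 → roll 3  [load 390/390]
  170 → roll 5 (new)  [load 170/390]
  230 → roll 6 (new)  [load 230/390]
  380 → roll 7 (new)  [load 380/390]
  100 → roll 2  [load 350/390]
  380 → roll 8 (new)  [load 380/390]
  350 → roll 9 (new)  [load 350/390]
9 paper rolls opened.

9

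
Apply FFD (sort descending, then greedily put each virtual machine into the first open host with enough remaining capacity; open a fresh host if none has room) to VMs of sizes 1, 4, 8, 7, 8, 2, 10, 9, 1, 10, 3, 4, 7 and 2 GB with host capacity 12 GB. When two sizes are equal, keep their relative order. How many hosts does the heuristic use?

7

Sorted descending: 10, 10, 9, 8, 8, 7, 7, 4, 4, 3, 2, 2, 1, 1.
  10 → host 1 (new)  [load 10/12]
  10 → host 2 (new)  [load 10/12]
  9 → host 3 (new)  [load 9/12]
  8 → host 4 (new)  [load 8/12]
  8 → host 5 (new)  [load 8/12]
  7 → host 6 (new)  [load 7/12]
  7 → host 7 (new)  [load 7/12]
  4 → host 4  [load 12/12]
  4 → host 5  [load 12/12]
  3 → host 3  [load 12/12]
  2 → host 1  [load 12/12]
  2 → host 2  [load 12/12]
  1 → host 6  [load 8/12]
  1 → host 6  [load 9/12]
7 hosts opened.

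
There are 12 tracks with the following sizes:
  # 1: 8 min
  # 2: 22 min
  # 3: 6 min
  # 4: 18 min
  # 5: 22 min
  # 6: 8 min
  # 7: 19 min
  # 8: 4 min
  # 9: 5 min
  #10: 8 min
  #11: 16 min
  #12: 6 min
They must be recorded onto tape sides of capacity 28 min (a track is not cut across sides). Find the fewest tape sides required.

Total = 22 + 22 + 19 + 18 + 16 + 8 + 8 + 8 + 6 + 6 + 5 + 4 = 142 min.
Lower bound: ⌈142/28⌉ = 6 tape sides.
A packing using 6 tape sides:
  side 1: 22 + 6 = 28
  side 2: 22 + 6 = 28
  side 3: 19 + 8 = 27
  side 4: 18 + 8 = 26
  side 5: 16 + 8 + 4 = 28
  side 6: 5 = 5
This matches the lower bound, so 6 is optimal.

6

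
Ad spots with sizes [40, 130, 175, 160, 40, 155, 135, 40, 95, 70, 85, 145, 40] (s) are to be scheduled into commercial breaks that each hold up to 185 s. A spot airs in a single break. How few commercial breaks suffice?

8

Total = 175 + 160 + 155 + 145 + 135 + 130 + 95 + 85 + 70 + 40 + 40 + 40 + 40 = 1310 s.
Lower bound: ⌈1310/185⌉ = 8 commercial breaks.
A packing using 8 commercial breaks:
  break 1: 175 = 175
  break 2: 160 = 160
  break 3: 155 = 155
  break 4: 145 + 40 = 185
  break 5: 135 + 40 = 175
  break 6: 130 + 40 = 170
  break 7: 95 + 85 = 180
  break 8: 70 + 40 = 110
This matches the lower bound, so 8 is optimal.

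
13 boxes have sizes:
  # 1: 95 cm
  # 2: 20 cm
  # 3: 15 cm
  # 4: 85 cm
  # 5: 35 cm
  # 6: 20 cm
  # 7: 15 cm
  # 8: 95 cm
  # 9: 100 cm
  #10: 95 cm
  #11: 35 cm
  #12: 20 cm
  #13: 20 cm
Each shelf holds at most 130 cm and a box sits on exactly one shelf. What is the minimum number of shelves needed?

6

Total = 100 + 95 + 95 + 95 + 85 + 35 + 35 + 20 + 20 + 20 + 20 + 15 + 15 = 650 cm.
Lower bound: ⌈650/130⌉ = 5 shelves.
A packing using 6 shelves:
  shelf 1: 100 + 20 = 120
  shelf 2: 95 + 35 = 130
  shelf 3: 95 + 35 = 130
  shelf 4: 95 + 20 + 15 = 130
  shelf 5: 85 + 20 + 20 = 125
  shelf 6: 15 = 15
No arrangement into 5 shelves stays within capacity, so 6 is optimal.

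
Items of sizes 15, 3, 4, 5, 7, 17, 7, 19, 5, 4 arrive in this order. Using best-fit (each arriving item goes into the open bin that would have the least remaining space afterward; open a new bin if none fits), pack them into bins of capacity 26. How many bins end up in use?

  15 → bin 1 (new)  [load 15/26]
  3 → bin 1  [load 18/26]
  4 → bin 1  [load 22/26]
  5 → bin 2 (new)  [load 5/26]
  7 → bin 2  [load 12/26]
  17 → bin 3 (new)  [load 17/26]
  7 → bin 3  [load 24/26]
  19 → bin 4 (new)  [load 19/26]
  5 → bin 4  [load 24/26]
  4 → bin 1  [load 26/26]
4 bins opened.

4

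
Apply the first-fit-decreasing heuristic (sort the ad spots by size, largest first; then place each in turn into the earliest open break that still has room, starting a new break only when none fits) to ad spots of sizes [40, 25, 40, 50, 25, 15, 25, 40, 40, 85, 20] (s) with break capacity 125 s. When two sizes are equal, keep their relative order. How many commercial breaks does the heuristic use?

Sorted descending: 85, 50, 40, 40, 40, 40, 25, 25, 25, 20, 15.
  85 → break 1 (new)  [load 85/125]
  50 → break 2 (new)  [load 50/125]
  40 → break 1  [load 125/125]
  40 → break 2  [load 90/125]
  40 → break 3 (new)  [load 40/125]
  40 → break 3  [load 80/125]
  25 → break 2  [load 115/125]
  25 → break 3  [load 105/125]
  25 → break 4 (new)  [load 25/125]
  20 → break 3  [load 125/125]
  15 → break 4  [load 40/125]
4 commercial breaks opened.

4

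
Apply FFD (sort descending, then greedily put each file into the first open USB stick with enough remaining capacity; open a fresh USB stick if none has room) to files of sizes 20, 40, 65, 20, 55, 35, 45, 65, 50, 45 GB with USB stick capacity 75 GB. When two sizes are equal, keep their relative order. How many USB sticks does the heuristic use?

Sorted descending: 65, 65, 55, 50, 45, 45, 40, 35, 20, 20.
  65 → USB stick 1 (new)  [load 65/75]
  65 → USB stick 2 (new)  [load 65/75]
  55 → USB stick 3 (new)  [load 55/75]
  50 → USB stick 4 (new)  [load 50/75]
  45 → USB stick 5 (new)  [load 45/75]
  45 → USB stick 6 (new)  [load 45/75]
  40 → USB stick 7 (new)  [load 40/75]
  35 → USB stick 7  [load 75/75]
  20 → USB stick 3  [load 75/75]
  20 → USB stick 4  [load 70/75]
7 USB sticks opened.

7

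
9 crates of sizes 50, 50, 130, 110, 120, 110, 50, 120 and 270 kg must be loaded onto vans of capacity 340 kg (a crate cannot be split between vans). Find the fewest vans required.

Total = 270 + 130 + 120 + 120 + 110 + 110 + 50 + 50 + 50 = 1010 kg.
Lower bound: ⌈1010/340⌉ = 3 vans.
A packing using 4 vans:
  van 1: 270 + 50 = 320
  van 2: 130 + 120 + 50 = 300
  van 3: 120 + 110 + 110 = 340
  van 4: 50 = 50
No arrangement into 3 vans stays within capacity, so 4 is optimal.

4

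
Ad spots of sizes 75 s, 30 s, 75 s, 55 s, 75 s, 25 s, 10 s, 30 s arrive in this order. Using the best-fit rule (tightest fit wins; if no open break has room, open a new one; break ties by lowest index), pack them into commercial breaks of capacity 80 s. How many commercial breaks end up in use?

  75 → break 1 (new)  [load 75/80]
  30 → break 2 (new)  [load 30/80]
  75 → break 3 (new)  [load 75/80]
  55 → break 4 (new)  [load 55/80]
  75 → break 5 (new)  [load 75/80]
  25 → break 4  [load 80/80]
  10 → break 2  [load 40/80]
  30 → break 2  [load 70/80]
5 commercial breaks opened.

5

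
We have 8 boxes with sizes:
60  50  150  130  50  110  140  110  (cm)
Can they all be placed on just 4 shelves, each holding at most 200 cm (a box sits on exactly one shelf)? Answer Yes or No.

No

Total = 800 cm; ⌈800/200⌉ = 4.
5 boxes each exceed half the capacity and cannot share a shelf, forcing at least 5 shelves.
At least 5 shelves are required, but only 4 are allowed.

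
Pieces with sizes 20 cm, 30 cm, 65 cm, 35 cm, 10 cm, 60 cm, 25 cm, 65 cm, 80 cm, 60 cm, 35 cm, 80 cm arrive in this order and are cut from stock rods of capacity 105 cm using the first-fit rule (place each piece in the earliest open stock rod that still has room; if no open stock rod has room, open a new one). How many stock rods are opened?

7

  20 → stock rod 1 (new)  [load 20/105]
  30 → stock rod 1  [load 50/105]
  65 → stock rod 2 (new)  [load 65/105]
  35 → stock rod 1  [load 85/105]
  10 → stock rod 1  [load 95/105]
  60 → stock rod 3 (new)  [load 60/105]
  25 → stock rod 2  [load 90/105]
  65 → stock rod 4 (new)  [load 65/105]
  80 → stock rod 5 (new)  [load 80/105]
  60 → stock rod 6 (new)  [load 60/105]
  35 → stock rod 3  [load 95/105]
  80 → stock rod 7 (new)  [load 80/105]
7 stock rods opened.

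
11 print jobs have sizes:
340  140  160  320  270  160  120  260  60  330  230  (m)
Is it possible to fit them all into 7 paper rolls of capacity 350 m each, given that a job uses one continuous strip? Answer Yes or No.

Total = 2390 m; ⌈2390/350⌉ = 7.
The bound of 7 does not rule out 7, but exhaustive search shows no assignment into 7 paper rolls of capacity 350 m exists — the minimum is 8.

No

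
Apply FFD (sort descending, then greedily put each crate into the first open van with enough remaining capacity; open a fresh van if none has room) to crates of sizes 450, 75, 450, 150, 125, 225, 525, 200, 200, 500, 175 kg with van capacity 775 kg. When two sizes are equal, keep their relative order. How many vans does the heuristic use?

4

Sorted descending: 525, 500, 450, 450, 225, 200, 200, 175, 150, 125, 75.
  525 → van 1 (new)  [load 525/775]
  500 → van 2 (new)  [load 500/775]
  450 → van 3 (new)  [load 450/775]
  450 → van 4 (new)  [load 450/775]
  225 → van 1  [load 750/775]
  200 → van 2  [load 700/775]
  200 → van 3  [load 650/775]
  175 → van 4  [load 625/775]
  150 → van 4  [load 775/775]
  125 → van 3  [load 775/775]
  75 → van 2  [load 775/775]
4 vans opened.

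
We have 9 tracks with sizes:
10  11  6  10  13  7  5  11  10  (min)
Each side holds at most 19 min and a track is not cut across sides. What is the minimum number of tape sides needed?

6

Total = 13 + 11 + 11 + 10 + 10 + 10 + 7 + 6 + 5 = 83 min.
Lower bound: ⌈83/19⌉ = 5 tape sides.
Also, 6 tracks each exceed 19/2 min, and no two of those can share a side, so at least 6 tape sides are needed.
A packing using 6 tape sides:
  side 1: 13 + 6 = 19
  side 2: 11 + 7 = 18
  side 3: 11 + 5 = 16
  side 4: 10 = 10
  side 5: 10 = 10
  side 6: 10 = 10
This matches the lower bound, so 6 is optimal.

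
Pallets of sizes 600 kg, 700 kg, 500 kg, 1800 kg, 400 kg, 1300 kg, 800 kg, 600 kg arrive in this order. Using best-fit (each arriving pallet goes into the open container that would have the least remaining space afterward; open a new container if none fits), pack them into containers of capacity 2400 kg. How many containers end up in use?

  600 → container 1 (new)  [load 600/2400]
  700 → container 1  [load 1300/2400]
  500 → container 1  [load 1800/2400]
  1800 → container 2 (new)  [load 1800/2400]
  400 → container 1  [load 2200/2400]
  1300 → container 3 (new)  [load 1300/2400]
  800 → container 3  [load 2100/2400]
  600 → container 2  [load 2400/2400]
3 containers opened.

3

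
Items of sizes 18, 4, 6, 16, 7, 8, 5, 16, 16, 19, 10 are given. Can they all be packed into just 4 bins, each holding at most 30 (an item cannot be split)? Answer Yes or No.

Total = 125; ⌈125/30⌉ = 5.
At least 5 bins are required, but only 4 are allowed.

No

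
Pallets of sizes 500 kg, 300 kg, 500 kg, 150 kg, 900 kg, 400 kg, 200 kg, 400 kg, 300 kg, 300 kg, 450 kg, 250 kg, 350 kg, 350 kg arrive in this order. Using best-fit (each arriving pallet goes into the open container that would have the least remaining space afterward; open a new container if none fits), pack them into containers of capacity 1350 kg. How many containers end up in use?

5

  500 → container 1 (new)  [load 500/1350]
  300 → container 1  [load 800/1350]
  500 → container 1  [load 1300/1350]
  150 → container 2 (new)  [load 150/1350]
  900 → container 2  [load 1050/1350]
  400 → container 3 (new)  [load 400/1350]
  200 → container 2  [load 1250/1350]
  400 → container 3  [load 800/1350]
  300 → container 3  [load 1100/1350]
  300 → container 4 (new)  [load 300/1350]
  450 → container 4  [load 750/1350]
  250 → container 3  [load 1350/1350]
  350 → container 4  [load 1100/1350]
  350 → container 5 (new)  [load 350/1350]
5 containers opened.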